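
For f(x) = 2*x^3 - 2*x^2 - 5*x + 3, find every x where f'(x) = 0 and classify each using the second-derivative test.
f'(x) = 6*x^2 - 4*x - 5

Solve f'(x) = 0:
  6*x^2 - 4*x - 5 = 0 has no rational roots; quadratic formula: x = (4 ± √136)/12.
  ⇒ x = 1/3 - sqrt(34)/6 ≈ -0.6385, 1/3 + sqrt(34)/6 ≈ 1.3052

f''(x) = 12*x - 4
Second-derivative test at each critical point:
  f''(-0.6385) = -11.6619 < 0 → local maximum
  f''(1.3052) = 11.6619 > 0 → local minimum

Critical points: x = 1/3 - sqrt(34)/6 ≈ -0.6385 (local maximum); x = 1/3 + sqrt(34)/6 ≈ 1.3052 (local minimum)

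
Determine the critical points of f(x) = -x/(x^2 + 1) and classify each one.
f'(x) = (x^2 - 1)/(x^2 + 1)^2

Solve f'(x) = 0:
  f'(x) = (x - 1)*(x + 1)/(x^2 + 1)^2; the denominator is positive wherever f is defined, so f'(x) = 0 ⇔ x^2 - 1 = 0.
  Factor: x^2 - 1 = (x - 1)*(x + 1) = 0.
  ⇒ x = -1, 1

f''(x) = 2*x*(3 - x^2)/(x^2 + 1)^3
Second-derivative test at each critical point:
  f''(-1) = -1/2 < 0 → local maximum
  f''(1) = 1/2 > 0 → local minimum

Critical points: x = -1 (local maximum); x = 1 (local minimum)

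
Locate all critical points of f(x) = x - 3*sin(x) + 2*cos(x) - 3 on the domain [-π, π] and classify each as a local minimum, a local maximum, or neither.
f'(x) = -2*sin(x) - 3*cos(x) + 1

Solve f'(x) = 0 on [-π, π]:
  f'(x) = 0 ⇔ -2*sin(x) - 3*cos(x) = -1. Write the left side as R·cos(x + φ) with R = √((-3)² + 2²) = sqrt(13), cos φ = -3*sqrt(13)/13, sin φ = 2*sqrt(13)/13; then cos(x + φ) = -sqrt(13)/13. Solve for x and keep the solutions lying in [-π, π].
  ⇒ x = atan((2 - 6*sqrt(3))/(3 + 4*sqrt(3))) ≈ -0.7018, atan((2 + 6*sqrt(3))/(3 - 4*sqrt(3))) + pi ≈ 1.8778

f''(x) = 3*sin(x) - 2*cos(x)
Second-derivative test at each critical point:
  f''(-0.7018) = -3.4641 < 0 → local maximum
  f''(1.8778) = 3.4641 > 0 → local minimum

Critical points: x = atan((2 - 6*sqrt(3))/(3 + 4*sqrt(3))) ≈ -0.7018 (local maximum); x = atan((2 + 6*sqrt(3))/(3 - 4*sqrt(3))) + pi ≈ 1.8778 (local minimum)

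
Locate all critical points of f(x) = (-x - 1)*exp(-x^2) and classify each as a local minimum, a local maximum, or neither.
f'(x) = (2*x*(x + 1) - 1)*exp(-x^2)

Solve f'(x) = 0:
  f'(x) = (2*x^2 + 2*x - 1)·exp(-x^2) and exp(-x^2) > 0 for every x, so f'(x) = 0 ⇔ 2*x^2 + 2*x - 1 = 0.
  2*x^2 + 2*x - 1 = 0 has no rational roots; quadratic formula: x = (-2 ± √12)/4.
  ⇒ x = -sqrt(3)/2 - 1/2 ≈ -1.3660, -1/2 + sqrt(3)/2 ≈ 0.3660

f''(x) = 2*(-2*x^2*(x + 1) + 3*x + 1)*exp(-x^2)
Second-derivative test at each critical point:
  f''(-1.3660) = -0.5360 < 0 → local maximum
  f''(0.3660) = 3.0297 > 0 → local minimum

Critical points: x = -sqrt(3)/2 - 1/2 ≈ -1.3660 (local maximum); x = -1/2 + sqrt(3)/2 ≈ 0.3660 (local minimum)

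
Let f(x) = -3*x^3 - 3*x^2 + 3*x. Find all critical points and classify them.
f'(x) = -9*x^2 - 6*x + 3

Solve f'(x) = 0:
  Factor: -9*x^2 - 6*x + 3 = -3*(x + 1)*(3*x - 1) = 0.
  ⇒ x = -1, 1/3

f''(x) = -18*x - 6
Second-derivative test at each critical point:
  f''(-1) = 12 > 0 → local minimum
  f''(1/3) = -12 < 0 → local maximum

Critical points: x = -1 (local minimum); x = 1/3 (local maximum)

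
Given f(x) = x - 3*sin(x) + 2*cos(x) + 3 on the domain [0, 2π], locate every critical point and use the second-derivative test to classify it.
f'(x) = -2*sin(x) - 3*cos(x) + 1

Solve f'(x) = 0 on [0, 2π]:
  f'(x) = 0 ⇔ -2*sin(x) - 3*cos(x) = -1. Write the left side as R·cos(x + φ) with R = √((-3)² + 2²) = sqrt(13), cos φ = -3*sqrt(13)/13, sin φ = 2*sqrt(13)/13; then cos(x + φ) = -sqrt(13)/13. Solve for x and keep the solutions lying in [0, 2π].
  ⇒ x = atan((2 + 6*sqrt(3))/(3 - 4*sqrt(3))) + pi ≈ 1.8778, atan((2 - 6*sqrt(3))/(3 + 4*sqrt(3))) + 2*pi ≈ 5.5814

f''(x) = 3*sin(x) - 2*cos(x)
Second-derivative test at each critical point:
  f''(1.8778) = 3.4641 > 0 → local minimum
  f''(5.5814) = -3.4641 < 0 → local maximum

Critical points: x = atan((2 + 6*sqrt(3))/(3 - 4*sqrt(3))) + pi ≈ 1.8778 (local minimum); x = atan((2 - 6*sqrt(3))/(3 + 4*sqrt(3))) + 2*pi ≈ 5.5814 (local maximum)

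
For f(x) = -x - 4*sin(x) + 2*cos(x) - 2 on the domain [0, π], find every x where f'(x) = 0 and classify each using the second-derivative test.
f'(x) = -2*sin(x) - 4*cos(x) - 1

Solve f'(x) = 0 on [0, π]:
  f'(x) = 0 ⇔ -2*sin(x) - 4*cos(x) = 1. Write the left side as R·cos(x + φ) with R = √((-4)² + 2²) = 2*sqrt(5), cos φ = -2*sqrt(5)/5, sin φ = sqrt(5)/5; then cos(x + φ) = sqrt(5)/10. Solve for x and keep the solutions lying in [0, π].
  ⇒ x = atan((-1 + 2*sqrt(19))/(-sqrt(19) - 2)) + pi ≈ 2.2600

f''(x) = 4*sin(x) - 2*cos(x)
Second-derivative test at each critical point:
  f''(2.2600) = 4.3589 > 0 → local minimum

Critical points: x = atan((-1 + 2*sqrt(19))/(-sqrt(19) - 2)) + pi ≈ 2.2600 (local minimum)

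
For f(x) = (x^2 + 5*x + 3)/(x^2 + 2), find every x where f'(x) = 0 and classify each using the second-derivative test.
f'(x) = (-5*x^2 - 2*x + 10)/(x^4 + 4*x^2 + 4)

Solve f'(x) = 0:
  f'(x) = -(5*x^2 + 2*x - 10)/(x^2 + 2)^2; the denominator is positive wherever f is defined, so f'(x) = 0 ⇔ -5*x^2 - 2*x + 10 = 0.
  5*x^2 + 2*x - 10 = 0 has no rational roots; quadratic formula: x = (-2 ± √204)/10.
  ⇒ x = -sqrt(51)/5 - 1/5 ≈ -1.6283, -1/5 + sqrt(51)/5 ≈ 1.2283

f''(x) = 2*(5*x^3 + 3*x^2 - 30*x - 2)/(x^6 + 6*x^4 + 12*x^2 + 8)
Second-derivative test at each critical point:
  f''(-1.6283) = 0.6602 > 0 → local minimum
  f''(1.2283) = -1.1602 < 0 → local maximum

Critical points: x = -sqrt(51)/5 - 1/5 ≈ -1.6283 (local minimum); x = -1/5 + sqrt(51)/5 ≈ 1.2283 (local maximum)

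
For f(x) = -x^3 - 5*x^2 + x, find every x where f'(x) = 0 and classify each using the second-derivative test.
f'(x) = -3*x^2 - 10*x + 1

Solve f'(x) = 0:
  3*x^2 + 10*x - 1 = 0 has no rational roots; quadratic formula: x = (-10 ± √112)/6.
  ⇒ x = -2*sqrt(7)/3 - 5/3 ≈ -3.4305, -5/3 + 2*sqrt(7)/3 ≈ 0.0972

f''(x) = -6*x - 10
Second-derivative test at each critical point:
  f''(-3.4305) = 10.5830 > 0 → local minimum
  f''(0.0972) = -10.5830 < 0 → local maximum

Critical points: x = -2*sqrt(7)/3 - 5/3 ≈ -3.4305 (local minimum); x = -5/3 + 2*sqrt(7)/3 ≈ 0.0972 (local maximum)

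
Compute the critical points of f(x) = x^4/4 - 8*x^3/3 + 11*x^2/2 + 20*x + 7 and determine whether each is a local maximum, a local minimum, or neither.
f'(x) = x^3 - 8*x^2 + 11*x + 20

Solve f'(x) = 0:
  Factor: x^3 - 8*x^2 + 11*x + 20 = (x - 5)*(x - 4)*(x + 1) = 0.
  ⇒ x = -1, 4, 5

f''(x) = 3*x^2 - 16*x + 11
Second-derivative test at each critical point:
  f''(-1) = 30 > 0 → local minimum
  f''(4) = -5 < 0 → local maximum
  f''(5) = 6 > 0 → local minimum

Critical points: x = -1 (local minimum); x = 4 (local maximum); x = 5 (local minimum)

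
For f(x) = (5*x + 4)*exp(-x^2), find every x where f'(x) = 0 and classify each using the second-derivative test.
f'(x) = (-2*x*(5*x + 4) + 5)*exp(-x^2)

Solve f'(x) = 0:
  f'(x) = (-10*x^2 - 8*x + 5)·exp(-x^2) and exp(-x^2) > 0 for every x, so f'(x) = 0 ⇔ -10*x^2 - 8*x + 5 = 0.
  10*x^2 + 8*x - 5 = 0 has no rational roots; quadratic formula: x = (-8 ± √264)/20.
  ⇒ x = -sqrt(66)/10 - 2/5 ≈ -1.2124, -2/5 + sqrt(66)/10 ≈ 0.4124

f''(x) = 2*(2*x^2*(5*x + 4) - 15*x - 4)*exp(-x^2)
Second-derivative test at each critical point:
  f''(-1.2124) = 3.7361 > 0 → local minimum
  f''(0.4124) = -13.7069 < 0 → local maximum

Critical points: x = -sqrt(66)/10 - 2/5 ≈ -1.2124 (local minimum); x = -2/5 + sqrt(66)/10 ≈ 0.4124 (local maximum)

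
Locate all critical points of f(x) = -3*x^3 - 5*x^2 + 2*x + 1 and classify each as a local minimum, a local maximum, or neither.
f'(x) = -9*x^2 - 10*x + 2

Solve f'(x) = 0:
  9*x^2 + 10*x - 2 = 0 has no rational roots; quadratic formula: x = (-10 ± √172)/18.
  ⇒ x = -sqrt(43)/9 - 5/9 ≈ -1.2842, -5/9 + sqrt(43)/9 ≈ 0.1730

f''(x) = -18*x - 10
Second-derivative test at each critical point:
  f''(-1.2842) = 13.1149 > 0 → local minimum
  f''(0.1730) = -13.1149 < 0 → local maximum

Critical points: x = -sqrt(43)/9 - 5/9 ≈ -1.2842 (local minimum); x = -5/9 + sqrt(43)/9 ≈ 0.1730 (local maximum)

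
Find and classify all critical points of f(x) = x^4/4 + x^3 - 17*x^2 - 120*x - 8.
f'(x) = x^3 + 3*x^2 - 34*x - 120

Solve f'(x) = 0:
  Factor: x^3 + 3*x^2 - 34*x - 120 = (x - 6)*(x + 4)*(x + 5) = 0.
  ⇒ x = -5, -4, 6

f''(x) = 3*x^2 + 6*x - 34
Second-derivative test at each critical point:
  f''(-5) = 11 > 0 → local minimum
  f''(-4) = -10 < 0 → local maximum
  f''(6) = 110 > 0 → local minimum

Critical points: x = -5 (local minimum); x = -4 (local maximum); x = 6 (local minimum)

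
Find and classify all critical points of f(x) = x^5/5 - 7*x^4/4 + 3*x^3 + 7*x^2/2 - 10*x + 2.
f'(x) = x^4 - 7*x^3 + 9*x^2 + 7*x - 10

Solve f'(x) = 0:
  Factor: x^4 - 7*x^3 + 9*x^2 + 7*x - 10 = (x - 5)*(x - 2)*(x - 1)*(x + 1) = 0.
  ⇒ x = -1, 1, 2, 5

f''(x) = 4*x^3 - 21*x^2 + 18*x + 7
Second-derivative test at each critical point:
  f''(-1) = -36 < 0 → local maximum
  f''(1) = 8 > 0 → local minimum
  f''(2) = -9 < 0 → local maximum
  f''(5) = 72 > 0 → local minimum

Critical points: x = -1 (local maximum); x = 1 (local minimum); x = 2 (local maximum); x = 5 (local minimum)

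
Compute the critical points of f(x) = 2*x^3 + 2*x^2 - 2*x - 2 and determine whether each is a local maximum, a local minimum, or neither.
f'(x) = 6*x^2 + 4*x - 2

Solve f'(x) = 0:
  Factor: 6*x^2 + 4*x - 2 = 2*(x + 1)*(3*x - 1) = 0.
  ⇒ x = -1, 1/3

f''(x) = 12*x + 4
Second-derivative test at each critical point:
  f''(-1) = -8 < 0 → local maximum
  f''(1/3) = 8 > 0 → local minimum

Critical points: x = -1 (local maximum); x = 1/3 (local minimum)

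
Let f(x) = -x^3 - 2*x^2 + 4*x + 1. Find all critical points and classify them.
f'(x) = -3*x^2 - 4*x + 4

Solve f'(x) = 0:
  Factor: -3*x^2 - 4*x + 4 = -(x + 2)*(3*x - 2) = 0.
  ⇒ x = -2, 2/3

f''(x) = -6*x - 4
Second-derivative test at each critical point:
  f''(-2) = 8 > 0 → local minimum
  f''(2/3) = -8 < 0 → local maximum

Critical points: x = -2 (local minimum); x = 2/3 (local maximum)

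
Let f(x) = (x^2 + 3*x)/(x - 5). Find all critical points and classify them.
f'(x) = (x^2 - 10*x - 15)/(x^2 - 10*x + 25)

Solve f'(x) = 0:
  f'(x) = (x^2 - 10*x - 15)/(x - 5)^2; the denominator is positive wherever f is defined, so f'(x) = 0 ⇔ x^2 - 10*x - 15 = 0.
  x^2 - 10*x - 15 = 0 has no rational roots; quadratic formula: x = (10 ± √160)/2.
  ⇒ x = 5 - 2*sqrt(10) ≈ -1.3246, 5 + 2*sqrt(10) ≈ 11.3246

f''(x) = 80/(x^3 - 15*x^2 + 75*x - 125)
Second-derivative test at each critical point:
  f''(-1.3246) = -0.3162 < 0 → local maximum
  f''(11.3246) = 0.3162 > 0 → local minimum

Critical points: x = 5 - 2*sqrt(10) ≈ -1.3246 (local maximum); x = 5 + 2*sqrt(10) ≈ 11.3246 (local minimum)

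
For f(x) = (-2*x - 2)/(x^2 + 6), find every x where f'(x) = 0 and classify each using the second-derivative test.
f'(x) = 2*(-x^2 + 2*x*(x + 1) - 6)/(x^2 + 6)^2

Solve f'(x) = 0:
  f'(x) = 2*(x^2 + 2*x - 6)/(x^2 + 6)^2; the denominator is positive wherever f is defined, so f'(x) = 0 ⇔ 2*x^2 + 4*x - 12 = 0.
  Factor: 2*x^2 + 4*x - 12 = 2*(x^2 + 2*x - 6); x^2 + 2*x - 6 = 0 has no rational roots; quadratic formula: x = (-2 ± √28)/2.
  ⇒ x = -sqrt(7) - 1 ≈ -3.6458, -1 + sqrt(7) ≈ 1.6458

f''(x) = 4*(-4*x^2*(x + 1) + (3*x + 1)*(x^2 + 6))/(x^2 + 6)^3
Second-derivative test at each critical point:
  f''(-3.6458) = -0.0284 < 0 → local maximum
  f''(1.6458) = 0.1395 > 0 → local minimum

Critical points: x = -sqrt(7) - 1 ≈ -3.6458 (local maximum); x = -1 + sqrt(7) ≈ 1.6458 (local minimum)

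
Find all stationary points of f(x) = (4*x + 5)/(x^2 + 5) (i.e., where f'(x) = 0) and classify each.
f'(x) = 2*(-2*x^2 - 5*x + 10)/(x^4 + 10*x^2 + 25)

Solve f'(x) = 0:
  f'(x) = -2*(2*x^2 + 5*x - 10)/(x^2 + 5)^2; the denominator is positive wherever f is defined, so f'(x) = 0 ⇔ -4*x^2 - 10*x + 20 = 0.
  Factor: -4*x^2 - 10*x + 20 = -2*(2*x^2 + 5*x - 10); 2*x^2 + 5*x - 10 = 0 has no rational roots; quadratic formula: x = (-5 ± √105)/4.
  ⇒ x = -sqrt(105)/4 - 5/4 ≈ -3.8117, -5/4 + sqrt(105)/4 ≈ 1.3117

f''(x) = 2*(4*x^2*(4*x + 5) - (12*x + 5)*(x^2 + 5))/(x^2 + 5)^3
Second-derivative test at each critical point:
  f''(-3.8117) = 0.0537 > 0 → local minimum
  f''(1.3117) = -0.4537 < 0 → local maximum

Critical points: x = -sqrt(105)/4 - 5/4 ≈ -3.8117 (local minimum); x = -5/4 + sqrt(105)/4 ≈ 1.3117 (local maximum)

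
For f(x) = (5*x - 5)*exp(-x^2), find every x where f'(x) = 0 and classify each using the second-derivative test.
f'(x) = 5*(-2*x*(x - 1) + 1)*exp(-x^2)

Solve f'(x) = 0:
  f'(x) = (-10*x^2 + 10*x + 5)·exp(-x^2) and exp(-x^2) > 0 for every x, so f'(x) = 0 ⇔ -10*x^2 + 10*x + 5 = 0.
  Factor: -10*x^2 + 10*x + 5 = -5*(2*x^2 - 2*x - 1); 2*x^2 - 2*x - 1 = 0 has no rational roots; quadratic formula: x = (2 ± √12)/4.
  ⇒ x = 1/2 - sqrt(3)/2 ≈ -0.3660, 1/2 + sqrt(3)/2 ≈ 1.3660

f''(x) = 10*(2*x^2*(x - 1) - 3*x + 1)*exp(-x^2)
Second-derivative test at each critical point:
  f''(-0.3660) = 15.1487 > 0 → local minimum
  f''(1.3660) = -2.6801 < 0 → local maximum

Critical points: x = 1/2 - sqrt(3)/2 ≈ -0.3660 (local minimum); x = 1/2 + sqrt(3)/2 ≈ 1.3660 (local maximum)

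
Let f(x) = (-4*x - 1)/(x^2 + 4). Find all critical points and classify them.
f'(x) = 2*(2*x^2 + x - 8)/(x^4 + 8*x^2 + 16)

Solve f'(x) = 0:
  f'(x) = 2*(2*x^2 + x - 8)/(x^2 + 4)^2; the denominator is positive wherever f is defined, so f'(x) = 0 ⇔ 4*x^2 + 2*x - 16 = 0.
  Factor: 4*x^2 + 2*x - 16 = 2*(2*x^2 + x - 8); 2*x^2 + x - 8 = 0 has no rational roots; quadratic formula: x = (-1 ± √65)/4.
  ⇒ x = -sqrt(65)/4 - 1/4 ≈ -2.2656, -1/4 + sqrt(65)/4 ≈ 1.7656

f''(x) = 2*(-4*x^2*(4*x + 1) + (12*x + 1)*(x^2 + 4))/(x^2 + 4)^3
Second-derivative test at each critical point:
  f''(-2.2656) = -0.1933 < 0 → local maximum
  f''(1.7656) = 0.3183 > 0 → local minimum

Critical points: x = -sqrt(65)/4 - 1/4 ≈ -2.2656 (local maximum); x = -1/4 + sqrt(65)/4 ≈ 1.7656 (local minimum)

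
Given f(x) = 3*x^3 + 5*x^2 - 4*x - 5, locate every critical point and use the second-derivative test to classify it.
f'(x) = 9*x^2 + 10*x - 4

Solve f'(x) = 0:
  9*x^2 + 10*x - 4 = 0 has no rational roots; quadratic formula: x = (-10 ± √244)/18.
  ⇒ x = -sqrt(61)/9 - 5/9 ≈ -1.4234, -5/9 + sqrt(61)/9 ≈ 0.3122

f''(x) = 18*x + 10
Second-derivative test at each critical point:
  f''(-1.4234) = -15.6205 < 0 → local maximum
  f''(0.3122) = 15.6205 > 0 → local minimum

Critical points: x = -sqrt(61)/9 - 5/9 ≈ -1.4234 (local maximum); x = -5/9 + sqrt(61)/9 ≈ 0.3122 (local minimum)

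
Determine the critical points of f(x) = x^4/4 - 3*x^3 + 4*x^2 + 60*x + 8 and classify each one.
f'(x) = x^3 - 9*x^2 + 8*x + 60

Solve f'(x) = 0:
  Factor: x^3 - 9*x^2 + 8*x + 60 = (x - 6)*(x - 5)*(x + 2) = 0.
  ⇒ x = -2, 5, 6

f''(x) = 3*x^2 - 18*x + 8
Second-derivative test at each critical point:
  f''(-2) = 56 > 0 → local minimum
  f''(5) = -7 < 0 → local maximum
  f''(6) = 8 > 0 → local minimum

Critical points: x = -2 (local minimum); x = 5 (local maximum); x = 6 (local minimum)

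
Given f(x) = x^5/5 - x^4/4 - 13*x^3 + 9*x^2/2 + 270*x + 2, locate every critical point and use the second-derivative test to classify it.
f'(x) = x^4 - x^3 - 39*x^2 + 9*x + 270

Solve f'(x) = 0:
  Factor: x^4 - x^3 - 39*x^2 + 9*x + 270 = (x - 6)*(x - 3)*(x + 3)*(x + 5) = 0.
  ⇒ x = -5, -3, 3, 6

f''(x) = 4*x^3 - 3*x^2 - 78*x + 9
Second-derivative test at each critical point:
  f''(-5) = -176 < 0 → local maximum
  f''(-3) = 108 > 0 → local minimum
  f''(3) = -144 < 0 → local maximum
  f''(6) = 297 > 0 → local minimum

Critical points: x = -5 (local maximum); x = -3 (local minimum); x = 3 (local maximum); x = 6 (local minimum)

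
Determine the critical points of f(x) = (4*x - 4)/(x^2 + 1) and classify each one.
f'(x) = 4*(x^2 - 2*x*(x - 1) + 1)/(x^2 + 1)^2

Solve f'(x) = 0:
  f'(x) = -4*(x^2 - 2*x - 1)/(x^2 + 1)^2; the denominator is positive wherever f is defined, so f'(x) = 0 ⇔ -4*x^2 + 8*x + 4 = 0.
  Factor: -4*x^2 + 8*x + 4 = -4*(x^2 - 2*x - 1); x^2 - 2*x - 1 = 0 has no rational roots; quadratic formula: x = (2 ± √8)/2.
  ⇒ x = 1 - sqrt(2) ≈ -0.4142, 1 + sqrt(2) ≈ 2.4142

f''(x) = 8*(4*x^2*(x - 1) + (1 - 3*x)*(x^2 + 1))/(x^2 + 1)^3
Second-derivative test at each critical point:
  f''(-0.4142) = 8.2426 > 0 → local minimum
  f''(2.4142) = -0.2426 < 0 → local maximum

Critical points: x = 1 - sqrt(2) ≈ -0.4142 (local minimum); x = 1 + sqrt(2) ≈ 2.4142 (local maximum)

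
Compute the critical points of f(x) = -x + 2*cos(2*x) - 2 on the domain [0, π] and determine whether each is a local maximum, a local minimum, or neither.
f'(x) = -4*sin(2*x) - 1

Solve f'(x) = 0 on [0, π]:
  f'(x) = 0 ⇔ sin(2*x) = -1/4, i.e. 2*x = arcsin(-1/4) + 2nπ or 2*x = π − arcsin(-1/4) + 2nπ; keep the solutions lying in [0, π].
  ⇒ x = asin(1/4)/2 + pi/2 ≈ 1.6971, pi - asin(1/4)/2 ≈ 3.0153

f''(x) = -8*cos(2*x)
Second-derivative test at each critical point:
  f''(1.6971) = 7.7460 > 0 → local minimum
  f''(3.0153) = -7.7460 < 0 → local maximum

Critical points: x = asin(1/4)/2 + pi/2 ≈ 1.6971 (local minimum); x = pi - asin(1/4)/2 ≈ 3.0153 (local maximum)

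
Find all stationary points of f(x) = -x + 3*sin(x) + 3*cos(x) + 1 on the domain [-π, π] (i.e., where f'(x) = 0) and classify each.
f'(x) = 3*sqrt(2)*cos(x + pi/4) - 1

Solve f'(x) = 0 on [-π, π]:
  f'(x) = 0 ⇔ -3*sin(x) + 3*cos(x) = 1. Write the left side as R·cos(x + φ) with R = √(3² + 3²) = 3*sqrt(2), cos φ = sqrt(2)/2, sin φ = sqrt(2)/2; then cos(x + φ) = sqrt(2)/6. Solve for x and keep the solutions lying in [-π, π].
  ⇒ x = -pi + atan((-sqrt(17) - 1)/(1 - sqrt(17))) ≈ -2.1183, atan((-1 + sqrt(17))/(1 + sqrt(17))) ≈ 0.5475

f''(x) = -3*sqrt(2)*sin(x + pi/4)
Second-derivative test at each critical point:
  f''(-2.1183) = 4.1231 > 0 → local minimum
  f''(0.5475) = -4.1231 < 0 → local maximum

Critical points: x = -pi + atan((-sqrt(17) - 1)/(1 - sqrt(17))) ≈ -2.1183 (local minimum); x = atan((-1 + sqrt(17))/(1 + sqrt(17))) ≈ 0.5475 (local maximum)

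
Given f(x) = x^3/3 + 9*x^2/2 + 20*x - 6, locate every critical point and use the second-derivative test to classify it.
f'(x) = x^2 + 9*x + 20

Solve f'(x) = 0:
  Factor: x^2 + 9*x + 20 = (x + 4)*(x + 5) = 0.
  ⇒ x = -5, -4

f''(x) = 2*x + 9
Second-derivative test at each critical point:
  f''(-5) = -1 < 0 → local maximum
  f''(-4) = 1 > 0 → local minimum

Critical points: x = -5 (local maximum); x = -4 (local minimum)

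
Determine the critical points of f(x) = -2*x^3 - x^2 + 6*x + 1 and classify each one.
f'(x) = -6*x^2 - 2*x + 6

Solve f'(x) = 0:
  Factor: -6*x^2 - 2*x + 6 = -2*(3*x^2 + x - 3); 3*x^2 + x - 3 = 0 has no rational roots; quadratic formula: x = (-1 ± √37)/6.
  ⇒ x = -sqrt(37)/6 - 1/6 ≈ -1.1805, -1/6 + sqrt(37)/6 ≈ 0.8471

f''(x) = -12*x - 2
Second-derivative test at each critical point:
  f''(-1.1805) = 12.1655 > 0 → local minimum
  f''(0.8471) = -12.1655 < 0 → local maximum

Critical points: x = -sqrt(37)/6 - 1/6 ≈ -1.1805 (local minimum); x = -1/6 + sqrt(37)/6 ≈ 0.8471 (local maximum)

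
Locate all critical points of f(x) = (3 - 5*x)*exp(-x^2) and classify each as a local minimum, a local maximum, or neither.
f'(x) = (2*x*(5*x - 3) - 5)*exp(-x^2)

Solve f'(x) = 0:
  f'(x) = (10*x^2 - 6*x - 5)·exp(-x^2) and exp(-x^2) > 0 for every x, so f'(x) = 0 ⇔ 10*x^2 - 6*x - 5 = 0.
  10*x^2 - 6*x - 5 = 0 has no rational roots; quadratic formula: x = (6 ± √236)/20.
  ⇒ x = 3/10 - sqrt(59)/10 ≈ -0.4681, 3/10 + sqrt(59)/10 ≈ 1.0681

f''(x) = 2*(2*x^2*(3 - 5*x) + 15*x - 3)*exp(-x^2)
Second-derivative test at each critical point:
  f''(-0.4681) = -12.3392 < 0 → local maximum
  f''(1.0681) = 4.9089 > 0 → local minimum

Critical points: x = 3/10 - sqrt(59)/10 ≈ -0.4681 (local maximum); x = 3/10 + sqrt(59)/10 ≈ 1.0681 (local minimum)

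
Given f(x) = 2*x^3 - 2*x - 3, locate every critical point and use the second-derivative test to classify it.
f'(x) = 6*x^2 - 2

Solve f'(x) = 0:
  Factor: 6*x^2 - 2 = 2*(3*x^2 - 1); 3*x^2 - 1 = 0 has no rational roots; quadratic formula: x = (0 ± √12)/6.
  ⇒ x = -sqrt(3)/3 ≈ -0.5774, sqrt(3)/3 ≈ 0.5774

f''(x) = 12*x
Second-derivative test at each critical point:
  f''(-0.5774) = -6.9282 < 0 → local maximum
  f''(0.5774) = 6.9282 > 0 → local minimum

Critical points: x = -sqrt(3)/3 ≈ -0.5774 (local maximum); x = sqrt(3)/3 ≈ 0.5774 (local minimum)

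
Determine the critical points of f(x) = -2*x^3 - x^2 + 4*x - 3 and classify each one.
f'(x) = -6*x^2 - 2*x + 4

Solve f'(x) = 0:
  Factor: -6*x^2 - 2*x + 4 = -2*(x + 1)*(3*x - 2) = 0.
  ⇒ x = -1, 2/3

f''(x) = -12*x - 2
Second-derivative test at each critical point:
  f''(-1) = 10 > 0 → local minimum
  f''(2/3) = -10 < 0 → local maximum

Critical points: x = -1 (local minimum); x = 2/3 (local maximum)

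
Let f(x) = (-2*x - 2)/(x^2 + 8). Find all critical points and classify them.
f'(x) = 2*(-x^2 + 2*x*(x + 1) - 8)/(x^2 + 8)^2

Solve f'(x) = 0:
  f'(x) = 2*(x - 2)*(x + 4)/(x^2 + 8)^2; the denominator is positive wherever f is defined, so f'(x) = 0 ⇔ 2*x^2 + 4*x - 16 = 0.
  Factor: 2*x^2 + 4*x - 16 = 2*(x - 2)*(x + 4) = 0.
  ⇒ x = -4, 2

f''(x) = 4*(-4*x^2*(x + 1) + (3*x + 1)*(x^2 + 8))/(x^2 + 8)^3
Second-derivative test at each critical point:
  f''(-4) = -1/48 < 0 → local maximum
  f''(2) = 1/12 > 0 → local minimum

Critical points: x = -4 (local maximum); x = 2 (local minimum)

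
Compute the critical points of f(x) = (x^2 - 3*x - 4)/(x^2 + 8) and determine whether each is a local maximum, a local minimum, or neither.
f'(x) = 3*(x^2 + 8*x - 8)/(x^4 + 16*x^2 + 64)

Solve f'(x) = 0:
  f'(x) = 3*(x^2 + 8*x - 8)/(x^2 + 8)^2; the denominator is positive wherever f is defined, so f'(x) = 0 ⇔ 3*x^2 + 24*x - 24 = 0.
  Factor: 3*x^2 + 24*x - 24 = 3*(x^2 + 8*x - 8); x^2 + 8*x - 8 = 0 has no rational roots; quadratic formula: x = (-8 ± √96)/2.
  ⇒ x = -2*sqrt(6) - 4 ≈ -8.8990, -4 + 2*sqrt(6) ≈ 0.8990

f''(x) = 6*(-x^3 - 12*x^2 + 24*x + 32)/(x^6 + 24*x^4 + 192*x^2 + 512)
Second-derivative test at each critical point:
  f''(-8.8990) = -0.0039 < 0 → local maximum
  f''(0.8990) = 0.3789 > 0 → local minimum

Critical points: x = -2*sqrt(6) - 4 ≈ -8.8990 (local maximum); x = -4 + 2*sqrt(6) ≈ 0.8990 (local minimum)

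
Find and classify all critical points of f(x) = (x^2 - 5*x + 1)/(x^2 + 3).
f'(x) = (5*x^2 + 4*x - 15)/(x^4 + 6*x^2 + 9)

Solve f'(x) = 0:
  f'(x) = (5*x^2 + 4*x - 15)/(x^2 + 3)^2; the denominator is positive wherever f is defined, so f'(x) = 0 ⇔ 5*x^2 + 4*x - 15 = 0.
  5*x^2 + 4*x - 15 = 0 has no rational roots; quadratic formula: x = (-4 ± √316)/10.
  ⇒ x = -sqrt(79)/5 - 2/5 ≈ -2.1776, -2/5 + sqrt(79)/5 ≈ 1.3776

f''(x) = 2*(-5*x^3 - 6*x^2 + 45*x + 6)/(x^6 + 9*x^4 + 27*x^2 + 27)
Second-derivative test at each critical point:
  f''(-2.1776) = -0.2966 < 0 → local maximum
  f''(1.3776) = 0.7410 > 0 → local minimum

Critical points: x = -sqrt(79)/5 - 2/5 ≈ -2.1776 (local maximum); x = -2/5 + sqrt(79)/5 ≈ 1.3776 (local minimum)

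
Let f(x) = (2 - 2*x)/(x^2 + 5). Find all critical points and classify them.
f'(x) = 2*(-x^2 + 2*x*(x - 1) - 5)/(x^2 + 5)^2

Solve f'(x) = 0:
  f'(x) = 2*(x^2 - 2*x - 5)/(x^2 + 5)^2; the denominator is positive wherever f is defined, so f'(x) = 0 ⇔ 2*x^2 - 4*x - 10 = 0.
  Factor: 2*x^2 - 4*x - 10 = 2*(x^2 - 2*x - 5); x^2 - 2*x - 5 = 0 has no rational roots; quadratic formula: x = (2 ± √24)/2.
  ⇒ x = 1 - sqrt(6) ≈ -1.4495, 1 + sqrt(6) ≈ 3.4495

f''(x) = 4*(4*x^2*(1 - x) + (3*x - 1)*(x^2 + 5))/(x^2 + 5)^3
Second-derivative test at each critical point:
  f''(-1.4495) = -0.1943 < 0 → local maximum
  f''(3.4495) = 0.0343 > 0 → local minimum

Critical points: x = 1 - sqrt(6) ≈ -1.4495 (local maximum); x = 1 + sqrt(6) ≈ 3.4495 (local minimum)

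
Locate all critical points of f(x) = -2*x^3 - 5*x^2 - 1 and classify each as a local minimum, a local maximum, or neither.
f'(x) = 2*x*(-3*x - 5)

Solve f'(x) = 0:
  Factor: -6*x^2 - 10*x = -2*x*(3*x + 5) = 0.
  ⇒ x = -5/3, 0

f''(x) = -12*x - 10
Second-derivative test at each critical point:
  f''(-5/3) = 10 > 0 → local minimum
  f''(0) = -10 < 0 → local maximum

Critical points: x = -5/3 (local minimum); x = 0 (local maximum)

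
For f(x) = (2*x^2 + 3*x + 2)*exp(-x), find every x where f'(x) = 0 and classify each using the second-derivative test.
f'(x) = (-2*x^2 + x + 1)*exp(-x)

Solve f'(x) = 0:
  f'(x) = (-2*x^2 + x + 1)·exp(-x) and exp(-x) > 0 for every x, so f'(x) = 0 ⇔ -2*x^2 + x + 1 = 0.
  Factor: -2*x^2 + x + 1 = -(x - 1)*(2*x + 1) = 0.
  ⇒ x = -1/2, 1

f''(x) = x*(2*x - 5)*exp(-x)
Second-derivative test at each critical point:
  f''(-1/2) = 4.9462 > 0 → local minimum
  f''(1) = -1.1036 < 0 → local maximum

Critical points: x = -1/2 (local minimum); x = 1 (local maximum)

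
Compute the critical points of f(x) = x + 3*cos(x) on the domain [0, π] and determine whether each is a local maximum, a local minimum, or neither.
f'(x) = 1 - 3*sin(x)

Solve f'(x) = 0 on [0, π]:
  f'(x) = 0 ⇔ sin(x) = 1/3, i.e. x = arcsin(1/3) + 2nπ or x = π − arcsin(1/3) + 2nπ; keep the solutions lying in [0, π].
  ⇒ x = asin(1/3) ≈ 0.3398, pi - asin(1/3) ≈ 2.8018

f''(x) = -3*cos(x)
Second-derivative test at each critical point:
  f''(0.3398) = -2.8284 < 0 → local maximum
  f''(2.8018) = 2.8284 > 0 → local minimum

Critical points: x = asin(1/3) ≈ 0.3398 (local maximum); x = pi - asin(1/3) ≈ 2.8018 (local minimum)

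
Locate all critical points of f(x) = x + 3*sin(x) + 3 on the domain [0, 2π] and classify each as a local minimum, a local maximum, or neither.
f'(x) = 3*cos(x) + 1

Solve f'(x) = 0 on [0, 2π]:
  f'(x) = 0 ⇔ cos(x) = -1/3, i.e. x = ±arccos(-1/3) + 2nπ; keep the solutions lying in [0, 2π].
  ⇒ x = acos(-1/3) ≈ 1.9106, -acos(-1/3) + 2*pi ≈ 4.3726

f''(x) = -3*sin(x)
Second-derivative test at each critical point:
  f''(1.9106) = -2.8284 < 0 → local maximum
  f''(4.3726) = 2.8284 > 0 → local minimum

Critical points: x = acos(-1/3) ≈ 1.9106 (local maximum); x = -acos(-1/3) + 2*pi ≈ 4.3726 (local minimum)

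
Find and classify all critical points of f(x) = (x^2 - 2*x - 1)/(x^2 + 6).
f'(x) = 2*(x^2 + 7*x - 6)/(x^4 + 12*x^2 + 36)

Solve f'(x) = 0:
  f'(x) = 2*(x^2 + 7*x - 6)/(x^2 + 6)^2; the denominator is positive wherever f is defined, so f'(x) = 0 ⇔ 2*x^2 + 14*x - 12 = 0.
  Factor: 2*x^2 + 14*x - 12 = 2*(x^2 + 7*x - 6); x^2 + 7*x - 6 = 0 has no rational roots; quadratic formula: x = (-7 ± √73)/2.
  ⇒ x = -sqrt(73)/2 - 7/2 ≈ -7.7720, -7/2 + sqrt(73)/2 ≈ 0.7720

f''(x) = 2*(-2*x^3 - 21*x^2 + 36*x + 42)/(x^6 + 18*x^4 + 108*x^2 + 216)
Second-derivative test at each critical point:
  f''(-7.7720) = -0.0039 < 0 → local maximum
  f''(0.7720) = 0.3928 > 0 → local minimum

Critical points: x = -sqrt(73)/2 - 7/2 ≈ -7.7720 (local maximum); x = -7/2 + sqrt(73)/2 ≈ 0.7720 (local minimum)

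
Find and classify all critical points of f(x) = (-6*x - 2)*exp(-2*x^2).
f'(x) = 2*(4*x*(3*x + 1) - 3)*exp(-2*x^2)

Solve f'(x) = 0:
  f'(x) = (24*x^2 + 8*x - 6)·exp(-2*x^2) and exp(-2*x^2) > 0 for every x, so f'(x) = 0 ⇔ 24*x^2 + 8*x - 6 = 0.
  Factor: 24*x^2 + 8*x - 6 = 2*(12*x^2 + 4*x - 3); 12*x^2 + 4*x - 3 = 0 has no rational roots; quadratic formula: x = (-4 ± √160)/24.
  ⇒ x = -sqrt(10)/6 - 1/6 ≈ -0.6937, -1/6 + sqrt(10)/6 ≈ 0.3604

f''(x) = 8*(-12*x^3 - 4*x^2 + 9*x + 1)*exp(-2*x^2)
Second-derivative test at each critical point:
  f''(-0.6937) = -9.6626 < 0 → local maximum
  f''(0.3604) = 19.5112 > 0 → local minimum

Critical points: x = -sqrt(10)/6 - 1/6 ≈ -0.6937 (local maximum); x = -1/6 + sqrt(10)/6 ≈ 0.3604 (local minimum)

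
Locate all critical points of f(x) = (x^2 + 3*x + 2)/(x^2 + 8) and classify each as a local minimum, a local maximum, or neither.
f'(x) = 3*(-x^2 + 4*x + 8)/(x^4 + 16*x^2 + 64)

Solve f'(x) = 0:
  f'(x) = -3*(x^2 - 4*x - 8)/(x^2 + 8)^2; the denominator is positive wherever f is defined, so f'(x) = 0 ⇔ -3*x^2 + 12*x + 24 = 0.
  Factor: -3*x^2 + 12*x + 24 = -3*(x^2 - 4*x - 8); x^2 - 4*x - 8 = 0 has no rational roots; quadratic formula: x = (4 ± √48)/2.
  ⇒ x = 2 - 2*sqrt(3) ≈ -1.4641, 2 + 2*sqrt(3) ≈ 5.4641

f''(x) = 6*(x^3 - 6*x^2 - 24*x + 16)/(x^6 + 24*x^4 + 192*x^2 + 512)
Second-derivative test at each critical point:
  f''(-1.4641) = 0.2020 > 0 → local minimum
  f''(5.4641) = -0.0145 < 0 → local maximum

Critical points: x = 2 - 2*sqrt(3) ≈ -1.4641 (local minimum); x = 2 + 2*sqrt(3) ≈ 5.4641 (local maximum)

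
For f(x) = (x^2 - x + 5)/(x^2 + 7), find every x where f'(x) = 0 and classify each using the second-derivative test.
f'(x) = (x^2 + 4*x - 7)/(x^4 + 14*x^2 + 49)

Solve f'(x) = 0:
  f'(x) = (x^2 + 4*x - 7)/(x^2 + 7)^2; the denominator is positive wherever f is defined, so f'(x) = 0 ⇔ x^2 + 4*x - 7 = 0.
  x^2 + 4*x - 7 = 0 has no rational roots; quadratic formula: x = (-4 ± √44)/2.
  ⇒ x = -sqrt(11) - 2 ≈ -5.3166, -2 + sqrt(11) ≈ 1.3166

f''(x) = 2*(-x^3 - 6*x^2 + 21*x + 14)/(x^6 + 21*x^4 + 147*x^2 + 343)
Second-derivative test at each critical point:
  f''(-5.3166) = -0.0053 < 0 → local maximum
  f''(1.3166) = 0.0870 > 0 → local minimum

Critical points: x = -sqrt(11) - 2 ≈ -5.3166 (local maximum); x = -2 + sqrt(11) ≈ 1.3166 (local minimum)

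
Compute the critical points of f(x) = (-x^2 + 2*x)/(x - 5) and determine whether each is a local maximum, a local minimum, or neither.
f'(x) = (-x^2 + 10*x - 10)/(x^2 - 10*x + 25)

Solve f'(x) = 0:
  f'(x) = -(x^2 - 10*x + 10)/(x - 5)^2; the denominator is positive wherever f is defined, so f'(x) = 0 ⇔ -x^2 + 10*x - 10 = 0.
  x^2 - 10*x + 10 = 0 has no rational roots; quadratic formula: x = (10 ± √60)/2.
  ⇒ x = 5 - sqrt(15) ≈ 1.1270, sqrt(15) + 5 ≈ 8.8730

f''(x) = -30/(x^3 - 15*x^2 + 75*x - 125)
Second-derivative test at each critical point:
  f''(1.1270) = 0.5164 > 0 → local minimum
  f''(8.8730) = -0.5164 < 0 → local maximum

Critical points: x = 5 - sqrt(15) ≈ 1.1270 (local minimum); x = sqrt(15) + 5 ≈ 8.8730 (local maximum)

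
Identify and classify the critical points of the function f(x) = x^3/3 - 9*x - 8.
f'(x) = x^2 - 9

Solve f'(x) = 0:
  Factor: x^2 - 9 = (x - 3)*(x + 3) = 0.
  ⇒ x = -3, 3

f''(x) = 2*x
Second-derivative test at each critical point:
  f''(-3) = -6 < 0 → local maximum
  f''(3) = 6 > 0 → local minimum

Critical points: x = -3 (local maximum); x = 3 (local minimum)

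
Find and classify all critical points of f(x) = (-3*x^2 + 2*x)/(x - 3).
f'(x) = 3*(-x^2 + 6*x - 2)/(x^2 - 6*x + 9)

Solve f'(x) = 0:
  f'(x) = -3*(x^2 - 6*x + 2)/(x - 3)^2; the denominator is positive wherever f is defined, so f'(x) = 0 ⇔ -3*x^2 + 18*x - 6 = 0.
  Factor: -3*x^2 + 18*x - 6 = -3*(x^2 - 6*x + 2); x^2 - 6*x + 2 = 0 has no rational roots; quadratic formula: x = (6 ± √28)/2.
  ⇒ x = 3 - sqrt(7) ≈ 0.3542, sqrt(7) + 3 ≈ 5.6458

f''(x) = -42/(x^3 - 9*x^2 + 27*x - 27)
Second-derivative test at each critical point:
  f''(0.3542) = 2.2678 > 0 → local minimum
  f''(5.6458) = -2.2678 < 0 → local maximum

Critical points: x = 3 - sqrt(7) ≈ 0.3542 (local minimum); x = sqrt(7) + 3 ≈ 5.6458 (local maximum)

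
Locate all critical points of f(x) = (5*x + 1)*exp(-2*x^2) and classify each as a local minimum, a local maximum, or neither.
f'(x) = (-4*x*(5*x + 1) + 5)*exp(-2*x^2)

Solve f'(x) = 0:
  f'(x) = (-20*x^2 - 4*x + 5)·exp(-2*x^2) and exp(-2*x^2) > 0 for every x, so f'(x) = 0 ⇔ -20*x^2 - 4*x + 5 = 0.
  20*x^2 + 4*x - 5 = 0 has no rational roots; quadratic formula: x = (-4 ± √416)/40.
  ⇒ x = -sqrt(26)/10 - 1/10 ≈ -0.6099, -1/10 + sqrt(26)/10 ≈ 0.4099

f''(x) = 4*(4*x^2*(5*x + 1) - 15*x - 1)*exp(-2*x^2)
Second-derivative test at each critical point:
  f''(-0.6099) = 9.6928 > 0 → local minimum
  f''(0.4099) = -14.5749 < 0 → local maximum

Critical points: x = -sqrt(26)/10 - 1/10 ≈ -0.6099 (local minimum); x = -1/10 + sqrt(26)/10 ≈ 0.4099 (local maximum)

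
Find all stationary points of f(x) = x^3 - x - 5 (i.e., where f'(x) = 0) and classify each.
f'(x) = 3*x^2 - 1

Solve f'(x) = 0:
  3*x^2 - 1 = 0 has no rational roots; quadratic formula: x = (0 ± √12)/6.
  ⇒ x = -sqrt(3)/3 ≈ -0.5774, sqrt(3)/3 ≈ 0.5774

f''(x) = 6*x
Second-derivative test at each critical point:
  f''(-0.5774) = -3.4641 < 0 → local maximum
  f''(0.5774) = 3.4641 > 0 → local minimum

Critical points: x = -sqrt(3)/3 ≈ -0.5774 (local maximum); x = sqrt(3)/3 ≈ 0.5774 (local minimum)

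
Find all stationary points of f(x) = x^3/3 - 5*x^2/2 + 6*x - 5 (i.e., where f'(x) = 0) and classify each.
f'(x) = x^2 - 5*x + 6

Solve f'(x) = 0:
  Factor: x^2 - 5*x + 6 = (x - 3)*(x - 2) = 0.
  ⇒ x = 2, 3

f''(x) = 2*x - 5
Second-derivative test at each critical point:
  f''(2) = -1 < 0 → local maximum
  f''(3) = 1 > 0 → local minimum

Critical points: x = 2 (local maximum); x = 3 (local minimum)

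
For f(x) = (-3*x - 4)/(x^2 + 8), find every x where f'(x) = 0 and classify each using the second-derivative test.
f'(x) = (3*x^2 + 8*x - 24)/(x^4 + 16*x^2 + 64)

Solve f'(x) = 0:
  f'(x) = (3*x^2 + 8*x - 24)/(x^2 + 8)^2; the denominator is positive wherever f is defined, so f'(x) = 0 ⇔ 3*x^2 + 8*x - 24 = 0.
  3*x^2 + 8*x - 24 = 0 has no rational roots; quadratic formula: x = (-8 ± √352)/6.
  ⇒ x = -2*sqrt(22)/3 - 4/3 ≈ -4.4603, -4/3 + 2*sqrt(22)/3 ≈ 1.7936

f''(x) = 2*(-4*x^2*(3*x + 4) + (9*x + 4)*(x^2 + 8))/(x^2 + 8)^3
Second-derivative test at each critical point:
  f''(-4.4603) = -0.0241 < 0 → local maximum
  f''(1.7936) = 0.1491 > 0 → local minimum

Critical points: x = -2*sqrt(22)/3 - 4/3 ≈ -4.4603 (local maximum); x = -4/3 + 2*sqrt(22)/3 ≈ 1.7936 (local minimum)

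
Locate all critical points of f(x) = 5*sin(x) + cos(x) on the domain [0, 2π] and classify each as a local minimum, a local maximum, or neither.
f'(x) = -sin(x) + 5*cos(x)

Solve f'(x) = 0 on [0, 2π]:
  f'(x) = 0 ⇔ 5*cos(x) = sin(x) ⇔ tan(x) = 5, i.e. x = arctan(5) + nπ; keep the solutions lying in [0, 2π].
  ⇒ x = atan(5) ≈ 1.3734, atan(5) + pi ≈ 4.5150

f''(x) = -5*sin(x) - cos(x)
Second-derivative test at each critical point:
  f''(1.3734) = -5.0990 < 0 → local maximum
  f''(4.5150) = 5.0990 > 0 → local minimum

Critical points: x = atan(5) ≈ 1.3734 (local maximum); x = atan(5) + pi ≈ 4.5150 (local minimum)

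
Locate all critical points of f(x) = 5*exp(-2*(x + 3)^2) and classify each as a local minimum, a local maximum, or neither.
f'(x) = 20*(-x - 3)*exp(-2*(x + 3)^2)

Solve f'(x) = 0:
  f'(x) = (-20*x - 60)·exp(-2*(x + 3)^2) and exp(-2*(x + 3)^2) > 0 for every x, so f'(x) = 0 ⇔ -20*x - 60 = 0.
  Factor: -20*x - 60 = -20*(x + 3) = 0.
  ⇒ x = -3

f''(x) = 20*(4*(x + 3)^2 - 1)*exp(-2*(x + 3)^2)
Second-derivative test at each critical point:
  f''(-3) = -20 < 0 → local maximum

Critical points: x = -3 (local maximum)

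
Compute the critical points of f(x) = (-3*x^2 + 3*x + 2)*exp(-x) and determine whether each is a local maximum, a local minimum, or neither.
f'(x) = (3*x^2 - 9*x + 1)*exp(-x)

Solve f'(x) = 0:
  f'(x) = (3*x^2 - 9*x + 1)·exp(-x) and exp(-x) > 0 for every x, so f'(x) = 0 ⇔ 3*x^2 - 9*x + 1 = 0.
  3*x^2 - 9*x + 1 = 0 has no rational roots; quadratic formula: x = (9 ± √69)/6.
  ⇒ x = 3/2 - sqrt(69)/6 ≈ 0.1156, sqrt(69)/6 + 3/2 ≈ 2.8844

f''(x) = (-3*x^2 + 15*x - 10)*exp(-x)
Second-derivative test at each critical point:
  f''(0.1156) = -7.4001 < 0 → local maximum
  f''(2.8844) = 0.4642 > 0 → local minimum

Critical points: x = 3/2 - sqrt(69)/6 ≈ 0.1156 (local maximum); x = sqrt(69)/6 + 3/2 ≈ 2.8844 (local minimum)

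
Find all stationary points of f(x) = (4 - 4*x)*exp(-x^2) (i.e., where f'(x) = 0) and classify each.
f'(x) = 4*(2*x*(x - 1) - 1)*exp(-x^2)

Solve f'(x) = 0:
  f'(x) = (8*x^2 - 8*x - 4)·exp(-x^2) and exp(-x^2) > 0 for every x, so f'(x) = 0 ⇔ 8*x^2 - 8*x - 4 = 0.
  Factor: 8*x^2 - 8*x - 4 = 4*(2*x^2 - 2*x - 1); 2*x^2 - 2*x - 1 = 0 has no rational roots; quadratic formula: x = (2 ± √12)/4.
  ⇒ x = 1/2 - sqrt(3)/2 ≈ -0.3660, 1/2 + sqrt(3)/2 ≈ 1.3660

f''(x) = 8*(2*x^2*(1 - x) + 3*x - 1)*exp(-x^2)
Second-derivative test at each critical point:
  f''(-0.3660) = -12.1190 < 0 → local maximum
  f''(1.3660) = 2.1441 > 0 → local minimum

Critical points: x = 1/2 - sqrt(3)/2 ≈ -0.3660 (local maximum); x = 1/2 + sqrt(3)/2 ≈ 1.3660 (local minimum)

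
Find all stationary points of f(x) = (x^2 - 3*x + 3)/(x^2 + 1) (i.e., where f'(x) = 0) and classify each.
f'(x) = (3*x^2 - 4*x - 3)/(x^4 + 2*x^2 + 1)

Solve f'(x) = 0:
  f'(x) = (3*x^2 - 4*x - 3)/(x^2 + 1)^2; the denominator is positive wherever f is defined, so f'(x) = 0 ⇔ 3*x^2 - 4*x - 3 = 0.
  3*x^2 - 4*x - 3 = 0 has no rational roots; quadratic formula: x = (4 ± √52)/6.
  ⇒ x = 2/3 - sqrt(13)/3 ≈ -0.5352, 2/3 + sqrt(13)/3 ≈ 1.8685

f''(x) = 2*(-3*x^3 + 6*x^2 + 9*x - 2)/(x^6 + 3*x^4 + 3*x^2 + 1)
Second-derivative test at each critical point:
  f''(-0.5352) = -4.3575 < 0 → local maximum
  f''(1.8685) = 0.3575 > 0 → local minimum

Critical points: x = 2/3 - sqrt(13)/3 ≈ -0.5352 (local maximum); x = 2/3 + sqrt(13)/3 ≈ 1.8685 (local minimum)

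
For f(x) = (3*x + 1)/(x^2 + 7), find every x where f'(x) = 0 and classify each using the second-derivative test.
f'(x) = (-3*x^2 - 2*x + 21)/(x^4 + 14*x^2 + 49)

Solve f'(x) = 0:
  f'(x) = -(x + 3)*(3*x - 7)/(x^2 + 7)^2; the denominator is positive wherever f is defined, so f'(x) = 0 ⇔ -3*x^2 - 2*x + 21 = 0.
  Factor: -3*x^2 - 2*x + 21 = -(x + 3)*(3*x - 7) = 0.
  ⇒ x = -3, 7/3

f''(x) = 2*(4*x^2*(3*x + 1) - (9*x + 1)*(x^2 + 7))/(x^2 + 7)^3
Second-derivative test at each critical point:
  f''(-3) = 1/16 > 0 → local minimum
  f''(7/3) = -81/784 < 0 → local maximum

Critical points: x = -3 (local minimum); x = 7/3 (local maximum)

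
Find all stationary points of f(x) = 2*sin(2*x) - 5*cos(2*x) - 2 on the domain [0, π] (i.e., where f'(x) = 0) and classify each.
f'(x) = 10*sin(2*x) + 4*cos(2*x)

Solve f'(x) = 0 on [0, π]:
  f'(x) = 0 ⇔ 2*cos(2*x) = -5*sin(2*x) ⇔ tan(2*x) = -2/5, i.e. 2*x = arctan(-2/5) + nπ; keep the solutions lying in [0, π].
  ⇒ x = -atan(2/5)/2 + pi/2 ≈ 1.3805, pi - atan(2/5)/2 ≈ 2.9513

f''(x) = -8*sin(2*x) + 20*cos(2*x)
Second-derivative test at each critical point:
  f''(1.3805) = -21.5407 < 0 → local maximum
  f''(2.9513) = 21.5407 > 0 → local minimum

Critical points: x = -atan(2/5)/2 + pi/2 ≈ 1.3805 (local maximum); x = pi - atan(2/5)/2 ≈ 2.9513 (local minimum)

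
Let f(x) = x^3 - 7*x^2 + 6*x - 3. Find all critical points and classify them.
f'(x) = 3*x^2 - 14*x + 6

Solve f'(x) = 0:
  3*x^2 - 14*x + 6 = 0 has no rational roots; quadratic formula: x = (14 ± √124)/6.
  ⇒ x = 7/3 - sqrt(31)/3 ≈ 0.4774, sqrt(31)/3 + 7/3 ≈ 4.1893

f''(x) = 6*x - 14
Second-derivative test at each critical point:
  f''(0.4774) = -11.1355 < 0 → local maximum
  f''(4.1893) = 11.1355 > 0 → local minimum

Critical points: x = 7/3 - sqrt(31)/3 ≈ 0.4774 (local maximum); x = sqrt(31)/3 + 7/3 ≈ 4.1893 (local minimum)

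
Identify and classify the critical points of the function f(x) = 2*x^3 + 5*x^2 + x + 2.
f'(x) = 6*x^2 + 10*x + 1

Solve f'(x) = 0:
  6*x^2 + 10*x + 1 = 0 has no rational roots; quadratic formula: x = (-10 ± √76)/12.
  ⇒ x = -5/6 - sqrt(19)/6 ≈ -1.5598, -5/6 + sqrt(19)/6 ≈ -0.1069

f''(x) = 12*x + 10
Second-derivative test at each critical point:
  f''(-1.5598) = -8.7178 < 0 → local maximum
  f''(-0.1069) = 8.7178 > 0 → local minimum

Critical points: x = -5/6 - sqrt(19)/6 ≈ -1.5598 (local maximum); x = -5/6 + sqrt(19)/6 ≈ -0.1069 (local minimum)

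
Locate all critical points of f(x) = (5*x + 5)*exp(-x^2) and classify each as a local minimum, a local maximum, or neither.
f'(x) = 5*(-2*x*(x + 1) + 1)*exp(-x^2)

Solve f'(x) = 0:
  f'(x) = (-10*x^2 - 10*x + 5)·exp(-x^2) and exp(-x^2) > 0 for every x, so f'(x) = 0 ⇔ -10*x^2 - 10*x + 5 = 0.
  Factor: -10*x^2 - 10*x + 5 = -5*(2*x^2 + 2*x - 1); 2*x^2 + 2*x - 1 = 0 has no rational roots; quadratic formula: x = (-2 ± √12)/4.
  ⇒ x = -sqrt(3)/2 - 1/2 ≈ -1.3660, -1/2 + sqrt(3)/2 ≈ 0.3660

f''(x) = 10*(2*x^2*(x + 1) - 3*x - 1)*exp(-x^2)
Second-derivative test at each critical point:
  f''(-1.3660) = 2.6801 > 0 → local minimum
  f''(0.3660) = -15.1487 < 0 → local maximum

Critical points: x = -sqrt(3)/2 - 1/2 ≈ -1.3660 (local minimum); x = -1/2 + sqrt(3)/2 ≈ 0.3660 (local maximum)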